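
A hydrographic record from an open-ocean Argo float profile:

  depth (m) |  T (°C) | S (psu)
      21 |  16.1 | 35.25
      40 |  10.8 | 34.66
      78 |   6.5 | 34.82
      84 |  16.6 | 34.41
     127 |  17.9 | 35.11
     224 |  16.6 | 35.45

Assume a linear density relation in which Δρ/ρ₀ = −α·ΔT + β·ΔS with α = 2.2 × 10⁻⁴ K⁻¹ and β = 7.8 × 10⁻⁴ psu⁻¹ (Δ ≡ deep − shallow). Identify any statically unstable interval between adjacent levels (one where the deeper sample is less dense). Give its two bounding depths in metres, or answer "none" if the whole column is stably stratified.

Evaluate Δρ/ρ₀ = −αΔT + βΔS across each adjacent pair:
  21–40 m: −αΔT+βΔS = −(2.2 × 10⁻⁴)(-5.3)+(7.8 × 10⁻⁴)(-0.59) = 7.1 × 10⁻⁴ → stable
  40–78 m: −αΔT+βΔS = −(2.2 × 10⁻⁴)(-4.3)+(7.8 × 10⁻⁴)(+0.16) = 1.1 × 10⁻³ → stable
  78–84 m: −αΔT+βΔS = −(2.2 × 10⁻⁴)(+10.1)+(7.8 × 10⁻⁴)(-0.41) = -2.5 × 10⁻³ → UNSTABLE
  84–127 m: −αΔT+βΔS = −(2.2 × 10⁻⁴)(+1.3)+(7.8 × 10⁻⁴)(+0.70) = 2.6 × 10⁻⁴ → stable
  127–224 m: −αΔT+βΔS = −(2.2 × 10⁻⁴)(-1.3)+(7.8 × 10⁻⁴)(+0.34) = 5.5 × 10⁻⁴ → stable
The 78–84 m interval has Δρ < 0: lighter water underlies denser water.

78–84 m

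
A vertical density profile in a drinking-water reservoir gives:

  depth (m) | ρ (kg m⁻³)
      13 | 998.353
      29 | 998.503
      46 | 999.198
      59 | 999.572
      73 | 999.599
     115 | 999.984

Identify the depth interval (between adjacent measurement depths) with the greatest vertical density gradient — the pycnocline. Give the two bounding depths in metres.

29–46 m

Compute the density gradient over each adjacent pair:
  13–29 m: Δρ/Δz = 0.150/16 = 9.4 × 10⁻³ kg m⁻⁴
  29–46 m: Δρ/Δz = 0.695/17 = 0.041 kg m⁻⁴
  46–59 m: Δρ/Δz = 0.374/13 = 0.029 kg m⁻⁴
  59–73 m: Δρ/Δz = 0.027/14 = 1.9 × 10⁻³ kg m⁻⁴
  73–115 m: Δρ/Δz = 0.385/42 = 9.2 × 10⁻³ kg m⁻⁴
The largest gradient is in the 29–46 m interval — the pycnocline.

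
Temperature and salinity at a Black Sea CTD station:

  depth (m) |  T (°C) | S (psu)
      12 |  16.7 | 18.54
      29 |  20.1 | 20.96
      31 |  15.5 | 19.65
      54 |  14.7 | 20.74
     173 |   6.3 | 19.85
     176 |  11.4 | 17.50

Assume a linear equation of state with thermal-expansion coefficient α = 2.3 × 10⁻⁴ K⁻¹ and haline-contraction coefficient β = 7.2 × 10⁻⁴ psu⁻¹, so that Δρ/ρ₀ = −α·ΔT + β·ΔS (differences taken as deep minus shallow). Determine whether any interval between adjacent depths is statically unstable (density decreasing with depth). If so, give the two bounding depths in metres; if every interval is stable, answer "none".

Evaluate Δρ/ρ₀ = −αΔT + βΔS across each adjacent pair:
  12–29 m: −αΔT+βΔS = −(2.3 × 10⁻⁴)(+3.4)+(7.2 × 10⁻⁴)(+2.42) = 9.6 × 10⁻⁴ → stable
  29–31 m: −αΔT+βΔS = −(2.3 × 10⁻⁴)(-4.6)+(7.2 × 10⁻⁴)(-1.31) = 1.1 × 10⁻⁴ → stable
  31–54 m: −αΔT+βΔS = −(2.3 × 10⁻⁴)(-0.8)+(7.2 × 10⁻⁴)(+1.09) = 9.7 × 10⁻⁴ → stable
  54–173 m: −αΔT+βΔS = −(2.3 × 10⁻⁴)(-8.4)+(7.2 × 10⁻⁴)(-0.89) = 1.3 × 10⁻³ → stable
  173–176 m: −αΔT+βΔS = −(2.3 × 10⁻⁴)(+5.1)+(7.2 × 10⁻⁴)(-2.35) = -2.9 × 10⁻³ → UNSTABLE
The 173–176 m interval has Δρ < 0: lighter water underlies denser water.

173–176 m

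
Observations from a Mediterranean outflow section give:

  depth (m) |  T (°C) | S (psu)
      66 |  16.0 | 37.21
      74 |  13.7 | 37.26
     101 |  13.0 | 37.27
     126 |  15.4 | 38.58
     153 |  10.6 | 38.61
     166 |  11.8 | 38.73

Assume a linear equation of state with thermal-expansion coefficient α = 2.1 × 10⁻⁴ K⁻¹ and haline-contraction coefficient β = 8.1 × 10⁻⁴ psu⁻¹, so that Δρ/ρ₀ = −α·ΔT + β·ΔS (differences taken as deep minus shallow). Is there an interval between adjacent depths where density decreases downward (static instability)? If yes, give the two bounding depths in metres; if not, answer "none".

Evaluate Δρ/ρ₀ = −αΔT + βΔS across each adjacent pair:
  66–74 m: −αΔT+βΔS = −(2.1 × 10⁻⁴)(-2.3)+(8.1 × 10⁻⁴)(+0.05) = 5.2 × 10⁻⁴ → stable
  74–101 m: −αΔT+βΔS = −(2.1 × 10⁻⁴)(-0.7)+(8.1 × 10⁻⁴)(+0.01) = 1.6 × 10⁻⁴ → stable
  101–126 m: −αΔT+βΔS = −(2.1 × 10⁻⁴)(+2.4)+(8.1 × 10⁻⁴)(+1.31) = 5.6 × 10⁻⁴ → stable
  126–153 m: −αΔT+βΔS = −(2.1 × 10⁻⁴)(-4.8)+(8.1 × 10⁻⁴)(+0.03) = 1.0 × 10⁻³ → stable
  153–166 m: −αΔT+βΔS = −(2.1 × 10⁻⁴)(+1.2)+(8.1 × 10⁻⁴)(+0.12) = -1.5 × 10⁻⁴ → UNSTABLE
The 153–166 m interval has Δρ < 0: lighter water underlies denser water.

153–166 m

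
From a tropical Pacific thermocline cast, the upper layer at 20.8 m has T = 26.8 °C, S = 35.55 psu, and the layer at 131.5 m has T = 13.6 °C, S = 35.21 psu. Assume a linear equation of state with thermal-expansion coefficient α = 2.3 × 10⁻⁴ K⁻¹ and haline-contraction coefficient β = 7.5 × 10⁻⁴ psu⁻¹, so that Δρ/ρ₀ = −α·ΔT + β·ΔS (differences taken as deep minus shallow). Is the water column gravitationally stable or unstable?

stable

ΔT = 13.6 − 26.8 = -13.2 K and ΔS = 35.21 − 35.55 = -0.34 psu (deep − shallow).
−αΔT = 3.036 × 10⁻³; βΔS = -2.55 × 10⁻⁴; sum Δρ/ρ₀ = 2.781 × 10⁻³.
Δρ/ρ₀ > 0, so Δρ > 0: deeper water is denser → statically stable.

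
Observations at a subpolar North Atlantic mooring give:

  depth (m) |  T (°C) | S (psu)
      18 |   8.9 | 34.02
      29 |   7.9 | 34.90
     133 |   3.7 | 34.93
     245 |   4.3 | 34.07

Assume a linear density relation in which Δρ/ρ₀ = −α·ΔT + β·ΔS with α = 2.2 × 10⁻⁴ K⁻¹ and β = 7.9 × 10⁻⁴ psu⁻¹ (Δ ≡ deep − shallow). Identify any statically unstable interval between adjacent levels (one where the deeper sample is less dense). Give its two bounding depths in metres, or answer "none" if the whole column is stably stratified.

133–245 m

Evaluate Δρ/ρ₀ = −αΔT + βΔS across each adjacent pair:
  18–29 m: −αΔT+βΔS = −(2.2 × 10⁻⁴)(-1.0)+(7.9 × 10⁻⁴)(+0.88) = 9.2 × 10⁻⁴ → stable
  29–133 m: −αΔT+βΔS = −(2.2 × 10⁻⁴)(-4.2)+(7.9 × 10⁻⁴)(+0.03) = 9.5 × 10⁻⁴ → stable
  133–245 m: −αΔT+βΔS = −(2.2 × 10⁻⁴)(+0.6)+(7.9 × 10⁻⁴)(-0.86) = -8.1 × 10⁻⁴ → UNSTABLE
The 133–245 m interval has Δρ < 0: lighter water underlies denser water.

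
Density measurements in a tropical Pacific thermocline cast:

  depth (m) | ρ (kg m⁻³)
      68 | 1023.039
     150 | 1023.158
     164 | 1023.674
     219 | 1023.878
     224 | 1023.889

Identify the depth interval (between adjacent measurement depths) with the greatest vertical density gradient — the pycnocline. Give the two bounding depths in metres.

Compute the density gradient over each adjacent pair:
  68–150 m: Δρ/Δz = 0.119/82 = 1.5 × 10⁻³ kg m⁻⁴
  150–164 m: Δρ/Δz = 0.516/14 = 0.037 kg m⁻⁴
  164–219 m: Δρ/Δz = 0.204/55 = 3.7 × 10⁻³ kg m⁻⁴
  219–224 m: Δρ/Δz = 0.011/5 = 2.2 × 10⁻³ kg m⁻⁴
The largest gradient is in the 150–164 m interval — the pycnocline.

150–164 m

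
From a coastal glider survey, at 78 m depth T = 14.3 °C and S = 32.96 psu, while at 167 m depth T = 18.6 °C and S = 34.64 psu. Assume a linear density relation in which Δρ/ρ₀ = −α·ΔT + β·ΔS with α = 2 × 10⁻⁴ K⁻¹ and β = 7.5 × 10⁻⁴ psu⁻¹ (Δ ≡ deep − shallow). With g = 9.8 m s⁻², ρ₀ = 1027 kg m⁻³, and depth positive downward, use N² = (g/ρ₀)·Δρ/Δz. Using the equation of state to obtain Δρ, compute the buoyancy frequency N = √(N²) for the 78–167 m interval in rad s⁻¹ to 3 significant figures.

ΔT = +4.3 K, ΔS = +1.68 psu (deep − shallow).
Δρ/ρ₀ = −αΔT + βΔS = -8.60 × 10⁻⁴ + 1.26 × 10⁻³ = 4.00 × 10⁻⁴, so Δρ ≈ 0.4108 kg m⁻³.
N² = (g/ρ₀)·Δρ/Δz = g·(Δρ/ρ₀)/Δz = 9.8 × 4.00 × 10⁻⁴ / 89 = 4.4045 × 10⁻⁵ s⁻².
N = √(4.4045 × 10⁻⁵) = 6.6366 × 10⁻³ rad s⁻¹ ≈ 6.64 × 10⁻³ rad s⁻¹.

6.64 × 10⁻³ rad s⁻¹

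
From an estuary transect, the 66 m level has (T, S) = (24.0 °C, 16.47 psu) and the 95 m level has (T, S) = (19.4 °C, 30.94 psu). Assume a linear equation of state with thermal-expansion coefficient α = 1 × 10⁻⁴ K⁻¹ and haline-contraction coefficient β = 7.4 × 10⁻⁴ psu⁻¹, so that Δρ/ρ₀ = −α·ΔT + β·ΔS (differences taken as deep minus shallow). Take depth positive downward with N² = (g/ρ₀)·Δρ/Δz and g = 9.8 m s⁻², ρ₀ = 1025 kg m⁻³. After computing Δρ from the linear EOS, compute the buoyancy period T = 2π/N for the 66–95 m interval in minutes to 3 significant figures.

1.70 min

ΔT = -4.6 K, ΔS = +14.47 psu (deep − shallow).
Δρ/ρ₀ = −αΔT + βΔS = 4.60 × 10⁻⁴ + 0.0107078 = 0.0111678, so Δρ ≈ 11.45 kg m⁻³.
N² = (g/ρ₀)·Δρ/Δz = g·(Δρ/ρ₀)/Δz = 9.8 × 0.0111678 / 29 = 3.7739 × 10⁻³ s⁻².
N = √(3.7739 × 10⁻³) = 0.061432 rad s⁻¹ → T = 2π/N = 102.28 s = 1.7047 min ≈ 1.70 min.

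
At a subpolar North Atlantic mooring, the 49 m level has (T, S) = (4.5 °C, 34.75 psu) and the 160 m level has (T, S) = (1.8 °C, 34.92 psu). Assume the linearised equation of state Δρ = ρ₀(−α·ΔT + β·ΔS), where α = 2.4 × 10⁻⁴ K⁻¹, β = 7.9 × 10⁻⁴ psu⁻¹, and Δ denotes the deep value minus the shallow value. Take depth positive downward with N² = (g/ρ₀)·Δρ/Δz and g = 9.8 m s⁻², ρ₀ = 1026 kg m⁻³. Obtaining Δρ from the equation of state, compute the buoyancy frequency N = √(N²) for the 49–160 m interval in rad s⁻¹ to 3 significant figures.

8.31 × 10⁻³ rad s⁻¹

ΔT = -2.7 K, ΔS = +0.17 psu (deep − shallow).
Δρ/ρ₀ = −αΔT + βΔS = 6.48 × 10⁻⁴ + 1.343 × 10⁻⁴ = 7.823 × 10⁻⁴, so Δρ ≈ 0.8026 kg m⁻³.
N² = (g/ρ₀)·Δρ/Δz = g·(Δρ/ρ₀)/Δz = 9.8 × 7.823 × 10⁻⁴ / 111 = 6.9068 × 10⁻⁵ s⁻².
N = √(6.9068 × 10⁻⁵) = 8.3107 × 10⁻³ rad s⁻¹ ≈ 8.31 × 10⁻³ rad s⁻¹.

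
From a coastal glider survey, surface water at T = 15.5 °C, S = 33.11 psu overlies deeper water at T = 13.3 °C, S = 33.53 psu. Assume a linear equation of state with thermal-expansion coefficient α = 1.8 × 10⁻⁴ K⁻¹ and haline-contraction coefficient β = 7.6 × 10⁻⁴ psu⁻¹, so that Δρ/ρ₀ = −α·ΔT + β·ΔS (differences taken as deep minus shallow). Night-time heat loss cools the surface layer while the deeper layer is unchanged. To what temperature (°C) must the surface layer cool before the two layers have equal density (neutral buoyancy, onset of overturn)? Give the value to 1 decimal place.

11.5 °C

Neutral buoyancy requires Δρ = 0, i.e. −α(T_deep − T_surf′) + β(S_deep − S_surf) = 0.
T_surf′ = T_deep − (β/α)·ΔS = 13.3 − (7.6 × 10⁻⁴/1.8 × 10⁻⁴)·(+0.42) = 11.527 °C.
Cooling required: 15.5 − (11.527) = 3.973 °C.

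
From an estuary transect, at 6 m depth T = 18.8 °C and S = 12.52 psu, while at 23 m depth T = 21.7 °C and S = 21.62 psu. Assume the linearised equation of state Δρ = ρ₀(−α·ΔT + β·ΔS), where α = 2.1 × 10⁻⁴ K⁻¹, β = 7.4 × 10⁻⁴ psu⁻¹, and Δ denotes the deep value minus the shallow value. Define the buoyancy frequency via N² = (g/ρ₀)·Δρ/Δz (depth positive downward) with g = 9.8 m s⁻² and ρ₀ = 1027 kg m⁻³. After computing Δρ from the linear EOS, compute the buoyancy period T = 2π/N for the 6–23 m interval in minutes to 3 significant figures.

1.76 min

ΔT = +2.9 K, ΔS = +9.10 psu (deep − shallow).
Δρ/ρ₀ = −αΔT + βΔS = -6.09 × 10⁻⁴ + 6.734 × 10⁻³ = 6.125 × 10⁻³, so Δρ ≈ 6.290 kg m⁻³.
N² = (g/ρ₀)·Δρ/Δz = g·(Δρ/ρ₀)/Δz = 9.8 × 6.125 × 10⁻³ / 17 = 3.5309 × 10⁻³ s⁻².
N = √(3.5309 × 10⁻³) = 0.059421 rad s⁻¹ → T = 2π/N = 105.74 s = 1.7623 min ≈ 1.76 min.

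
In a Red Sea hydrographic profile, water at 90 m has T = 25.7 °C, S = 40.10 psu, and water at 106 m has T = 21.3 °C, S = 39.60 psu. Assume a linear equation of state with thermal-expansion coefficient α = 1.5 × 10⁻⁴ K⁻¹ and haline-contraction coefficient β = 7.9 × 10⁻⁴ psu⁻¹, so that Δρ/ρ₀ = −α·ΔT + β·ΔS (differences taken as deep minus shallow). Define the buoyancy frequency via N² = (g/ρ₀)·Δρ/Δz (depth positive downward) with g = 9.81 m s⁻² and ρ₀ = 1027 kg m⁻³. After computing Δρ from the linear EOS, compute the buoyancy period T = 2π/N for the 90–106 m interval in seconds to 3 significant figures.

ΔT = -4.4 K, ΔS = -0.50 psu (deep − shallow).
Δρ/ρ₀ = −αΔT + βΔS = 6.60 × 10⁻⁴ − 3.95 × 10⁻⁴ = 2.65 × 10⁻⁴, so Δρ ≈ 0.2722 kg m⁻³.
N² = (g/ρ₀)·Δρ/Δz = g·(Δρ/ρ₀)/Δz = 9.81 × 2.65 × 10⁻⁴ / 16 = 1.6248 × 10⁻⁴ s⁻².
N = √(1.6248 × 10⁻⁴) = 0.012747 rad s⁻¹ → T = 2π/N = 492.91 s ≈ 493 s.

493 s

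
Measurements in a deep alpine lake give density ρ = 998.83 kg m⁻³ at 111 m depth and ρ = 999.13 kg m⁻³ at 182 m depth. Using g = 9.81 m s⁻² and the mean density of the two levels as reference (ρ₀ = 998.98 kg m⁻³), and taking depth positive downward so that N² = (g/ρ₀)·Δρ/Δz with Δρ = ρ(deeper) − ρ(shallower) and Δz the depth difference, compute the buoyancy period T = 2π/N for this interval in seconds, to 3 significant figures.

975 s

Δρ = 999.13 − 998.83 = 0.30 kg m⁻³ over Δz = 182 − 111 = 71 m.
N² = (9.81/998.98) × (0.30/71) = 4.1493 × 10⁻⁵ s⁻².
N = √(4.1493 × 10⁻⁵) = 6.4415 × 10⁻³ rad s⁻¹, so T = 2π/N = 975.42 s ≈ 975 s.
N² > 0, so the interval is statically stable.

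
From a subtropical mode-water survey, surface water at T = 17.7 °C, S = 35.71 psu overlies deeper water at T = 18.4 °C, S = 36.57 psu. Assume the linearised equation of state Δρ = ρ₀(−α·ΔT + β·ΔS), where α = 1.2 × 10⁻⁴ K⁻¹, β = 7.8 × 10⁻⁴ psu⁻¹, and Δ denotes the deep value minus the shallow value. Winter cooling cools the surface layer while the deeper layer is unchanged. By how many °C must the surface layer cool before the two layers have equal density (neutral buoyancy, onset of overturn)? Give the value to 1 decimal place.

4.9 °C

Neutral buoyancy requires Δρ = 0, i.e. −α(T_deep − T_surf′) + β(S_deep − S_surf) = 0.
T_surf′ = T_deep − (β/α)·ΔS = 18.4 − (7.8 × 10⁻⁴/1.2 × 10⁻⁴)·(+0.86) = 12.810 °C.
Cooling required: 17.7 − (12.810) = 4.890 °C.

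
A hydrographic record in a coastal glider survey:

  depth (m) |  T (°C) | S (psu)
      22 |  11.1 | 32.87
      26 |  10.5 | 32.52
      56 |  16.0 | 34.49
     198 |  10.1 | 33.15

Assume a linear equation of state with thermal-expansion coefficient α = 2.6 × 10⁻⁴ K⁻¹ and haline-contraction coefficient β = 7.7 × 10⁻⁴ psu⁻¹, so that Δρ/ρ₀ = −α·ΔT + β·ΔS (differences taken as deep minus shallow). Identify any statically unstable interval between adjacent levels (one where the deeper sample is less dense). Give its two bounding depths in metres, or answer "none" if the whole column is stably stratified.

Evaluate Δρ/ρ₀ = −αΔT + βΔS across each adjacent pair:
  22–26 m: −αΔT+βΔS = −(2.6 × 10⁻⁴)(-0.6)+(7.7 × 10⁻⁴)(-0.35) = -1.1 × 10⁻⁴ → UNSTABLE
  26–56 m: −αΔT+βΔS = −(2.6 × 10⁻⁴)(+5.5)+(7.7 × 10⁻⁴)(+1.97) = 8.7 × 10⁻⁵ → stable
  56–198 m: −αΔT+βΔS = −(2.6 × 10⁻⁴)(-5.9)+(7.7 × 10⁻⁴)(-1.34) = 5.0 × 10⁻⁴ → stable
The 22–26 m interval has Δρ < 0: lighter water underlies denser water.

22–26 m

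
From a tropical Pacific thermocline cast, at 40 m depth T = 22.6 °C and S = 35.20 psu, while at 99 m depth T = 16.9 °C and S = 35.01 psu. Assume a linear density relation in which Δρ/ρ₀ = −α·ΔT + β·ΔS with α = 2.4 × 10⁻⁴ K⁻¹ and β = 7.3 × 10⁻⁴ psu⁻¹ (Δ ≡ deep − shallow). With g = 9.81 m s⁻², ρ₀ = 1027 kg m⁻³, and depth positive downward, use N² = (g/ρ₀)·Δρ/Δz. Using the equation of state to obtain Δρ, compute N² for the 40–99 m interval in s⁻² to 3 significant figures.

2.04 × 10⁻⁴ s⁻²

ΔT = -5.7 K, ΔS = -0.19 psu (deep − shallow).
Δρ/ρ₀ = −αΔT + βΔS = 1.368 × 10⁻³ − 1.387 × 10⁻⁴ = 1.2293 × 10⁻³, so Δρ ≈ 1.262 kg m⁻³.
N² = (g/ρ₀)·Δρ/Δz = g·(Δρ/ρ₀)/Δz = 9.81 × 1.2293 × 10⁻³ / 59 = 2.0440 × 10⁻⁴ s⁻² ≈ 2.04 × 10⁻⁴ s⁻².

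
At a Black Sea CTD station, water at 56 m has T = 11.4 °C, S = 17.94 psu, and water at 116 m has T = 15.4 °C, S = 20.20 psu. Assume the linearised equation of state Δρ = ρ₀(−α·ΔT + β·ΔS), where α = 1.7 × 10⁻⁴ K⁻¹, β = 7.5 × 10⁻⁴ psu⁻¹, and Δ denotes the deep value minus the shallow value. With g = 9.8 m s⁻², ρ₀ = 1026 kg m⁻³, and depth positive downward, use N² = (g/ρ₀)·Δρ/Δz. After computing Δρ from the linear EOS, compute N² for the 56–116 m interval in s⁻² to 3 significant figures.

ΔT = +4.0 K, ΔS = +2.26 psu (deep − shallow).
Δρ/ρ₀ = −αΔT + βΔS = -6.80 × 10⁻⁴ + 1.695 × 10⁻³ = 1.015 × 10⁻³, so Δρ ≈ 1.041 kg m⁻³.
N² = (g/ρ₀)·Δρ/Δz = g·(Δρ/ρ₀)/Δz = 9.8 × 1.015 × 10⁻³ / 60 = 1.6578 × 10⁻⁴ s⁻² ≈ 1.66 × 10⁻⁴ s⁻².

1.66 × 10⁻⁴ s⁻²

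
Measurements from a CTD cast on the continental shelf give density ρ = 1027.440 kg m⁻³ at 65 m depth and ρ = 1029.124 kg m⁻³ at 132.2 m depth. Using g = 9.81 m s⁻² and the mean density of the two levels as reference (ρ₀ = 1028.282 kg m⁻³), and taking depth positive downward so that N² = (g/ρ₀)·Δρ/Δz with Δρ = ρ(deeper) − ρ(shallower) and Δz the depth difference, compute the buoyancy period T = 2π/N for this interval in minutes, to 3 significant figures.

6.77 min

Δρ = 1029.124 − 1027.440 = 1.684 kg m⁻³ over Δz = 132.2 − 65 = 67.2 m.
N² = (9.81/1028.282) × (1.684/67.2) = 2.3907 × 10⁻⁴ s⁻².
N = √(2.3907 × 10⁻⁴) = 0.015462 rad s⁻¹, so T = 2π/N = 406.36 s = 6.7727 min ≈ 6.77 min.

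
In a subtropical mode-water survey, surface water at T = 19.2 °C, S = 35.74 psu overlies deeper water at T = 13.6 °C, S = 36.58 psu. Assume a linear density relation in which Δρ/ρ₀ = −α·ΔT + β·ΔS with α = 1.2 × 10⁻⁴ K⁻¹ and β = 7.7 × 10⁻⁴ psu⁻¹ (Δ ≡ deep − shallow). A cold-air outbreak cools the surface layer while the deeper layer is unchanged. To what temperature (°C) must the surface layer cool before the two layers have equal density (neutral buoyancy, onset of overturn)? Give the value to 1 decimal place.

8.2 °C

Neutral buoyancy requires Δρ = 0, i.e. −α(T_deep − T_surf′) + β(S_deep − S_surf) = 0.
T_surf′ = T_deep − (β/α)·ΔS = 13.6 − (7.7 × 10⁻⁴/1.2 × 10⁻⁴)·(+0.84) = 8.210 °C.
Cooling required: 19.2 − (8.210) = 10.990 °C.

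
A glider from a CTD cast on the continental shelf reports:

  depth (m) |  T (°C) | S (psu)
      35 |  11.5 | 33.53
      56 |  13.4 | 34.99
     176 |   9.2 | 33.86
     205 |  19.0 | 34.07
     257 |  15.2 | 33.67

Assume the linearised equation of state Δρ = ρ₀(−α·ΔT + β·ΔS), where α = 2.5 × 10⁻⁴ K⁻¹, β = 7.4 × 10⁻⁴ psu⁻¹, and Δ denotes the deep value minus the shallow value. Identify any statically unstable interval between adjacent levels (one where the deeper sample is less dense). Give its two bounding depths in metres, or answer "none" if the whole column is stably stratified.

176–205 m

Evaluate Δρ/ρ₀ = −αΔT + βΔS across each adjacent pair:
  35–56 m: −αΔT+βΔS = −(2.5 × 10⁻⁴)(+1.9)+(7.4 × 10⁻⁴)(+1.46) = 6.1 × 10⁻⁴ → stable
  56–176 m: −αΔT+βΔS = −(2.5 × 10⁻⁴)(-4.2)+(7.4 × 10⁻⁴)(-1.13) = 2.1 × 10⁻⁴ → stable
  176–205 m: −αΔT+βΔS = −(2.5 × 10⁻⁴)(+9.8)+(7.4 × 10⁻⁴)(+0.21) = -2.3 × 10⁻³ → UNSTABLE
  205–257 m: −αΔT+βΔS = −(2.5 × 10⁻⁴)(-3.8)+(7.4 × 10⁻⁴)(-0.40) = 6.5 × 10⁻⁴ → stable
The 176–205 m interval has Δρ < 0: lighter water underlies denser water.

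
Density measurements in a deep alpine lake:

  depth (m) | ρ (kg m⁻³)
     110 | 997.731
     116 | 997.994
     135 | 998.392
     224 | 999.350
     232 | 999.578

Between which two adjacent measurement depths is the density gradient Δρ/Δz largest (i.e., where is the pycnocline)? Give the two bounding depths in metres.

Compute the density gradient over each adjacent pair:
  110–116 m: Δρ/Δz = 0.263/6 = 0.044 kg m⁻⁴
  116–135 m: Δρ/Δz = 0.398/19 = 0.021 kg m⁻⁴
  135–224 m: Δρ/Δz = 0.958/89 = 0.011 kg m⁻⁴
  224–232 m: Δρ/Δz = 0.228/8 = 0.029 kg m⁻⁴
The largest gradient is in the 110–116 m interval — the pycnocline.

110–116 m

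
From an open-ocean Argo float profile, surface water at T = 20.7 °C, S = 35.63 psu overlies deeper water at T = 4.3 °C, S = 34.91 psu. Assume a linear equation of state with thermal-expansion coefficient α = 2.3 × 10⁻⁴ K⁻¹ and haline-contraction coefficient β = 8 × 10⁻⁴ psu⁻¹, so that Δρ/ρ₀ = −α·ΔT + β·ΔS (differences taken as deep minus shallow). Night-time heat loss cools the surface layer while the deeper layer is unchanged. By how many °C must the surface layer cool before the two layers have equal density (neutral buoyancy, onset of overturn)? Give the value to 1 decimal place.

Neutral buoyancy requires Δρ = 0, i.e. −α(T_deep − T_surf′) + β(S_deep − S_surf) = 0.
T_surf′ = T_deep − (β/α)·ΔS = 4.3 − (8 × 10⁻⁴/2.3 × 10⁻⁴)·(-0.72) = 6.804 °C.
Cooling required: 20.7 − (6.804) = 13.896 °C.

13.9 °C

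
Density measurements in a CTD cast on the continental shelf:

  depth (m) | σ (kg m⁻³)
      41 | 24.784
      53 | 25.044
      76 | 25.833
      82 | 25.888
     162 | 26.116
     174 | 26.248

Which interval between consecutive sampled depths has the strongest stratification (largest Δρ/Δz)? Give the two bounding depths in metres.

53–76 m

Compute the density gradient over each adjacent pair:
  41–53 m: Δρ/Δz = 0.260/12 = 0.022 kg m⁻⁴
  53–76 m: Δρ/Δz = 0.789/23 = 0.034 kg m⁻⁴
  76–82 m: Δρ/Δz = 0.055/6 = 9.2 × 10⁻³ kg m⁻⁴
  82–162 m: Δρ/Δz = 0.228/80 = 2.9 × 10⁻³ kg m⁻⁴
  162–174 m: Δρ/Δz = 0.132/12 = 0.011 kg m⁻⁴
The largest gradient is in the 53–76 m interval — the pycnocline.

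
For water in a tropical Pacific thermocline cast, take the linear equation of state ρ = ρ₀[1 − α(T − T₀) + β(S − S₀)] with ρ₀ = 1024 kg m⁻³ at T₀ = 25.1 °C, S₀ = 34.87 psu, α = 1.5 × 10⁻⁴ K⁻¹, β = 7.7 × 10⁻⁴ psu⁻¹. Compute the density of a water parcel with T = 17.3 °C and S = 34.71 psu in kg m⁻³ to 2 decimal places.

T − T₀ = -7.8 K, S − S₀ = -0.16 psu.
Bracket = 1 − α·(-7.8) + β·(-0.16) = 1 + (1.0468 × 10⁻³) = 1.0010468.
ρ = 1024 × 1.0010468 = 1025.07 kg m⁻³.

1025.07 kg m⁻³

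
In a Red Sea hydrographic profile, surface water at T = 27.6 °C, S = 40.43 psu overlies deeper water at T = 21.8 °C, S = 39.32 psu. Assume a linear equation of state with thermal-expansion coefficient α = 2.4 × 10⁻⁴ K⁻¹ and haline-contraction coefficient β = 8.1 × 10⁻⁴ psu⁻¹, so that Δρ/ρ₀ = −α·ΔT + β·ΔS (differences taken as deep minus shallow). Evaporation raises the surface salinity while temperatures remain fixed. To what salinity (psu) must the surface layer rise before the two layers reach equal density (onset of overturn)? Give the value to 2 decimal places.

Neutral buoyancy requires −α(T_deep − T_surf) + β(S_deep − S_surf′) = 0.
S_surf′ = S_deep − (α/β)·ΔT = 39.32 − (2.4 × 10⁻⁴/8.1 × 10⁻⁴)·(-5.8) = 41.0385 psu.
Increase required: 41.0385 − 40.43 = 0.6085 psu.

41.04 psu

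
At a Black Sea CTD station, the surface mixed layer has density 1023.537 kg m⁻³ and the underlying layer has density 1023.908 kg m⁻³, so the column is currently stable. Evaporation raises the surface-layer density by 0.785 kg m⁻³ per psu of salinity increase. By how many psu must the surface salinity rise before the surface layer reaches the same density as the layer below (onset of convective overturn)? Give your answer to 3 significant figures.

Density deficit of the surface layer: 1023.908 − 1023.537 = 0.371 kg m⁻³.
Required change = 0.371 / 0.785 = 0.473 psu.

0.473 psu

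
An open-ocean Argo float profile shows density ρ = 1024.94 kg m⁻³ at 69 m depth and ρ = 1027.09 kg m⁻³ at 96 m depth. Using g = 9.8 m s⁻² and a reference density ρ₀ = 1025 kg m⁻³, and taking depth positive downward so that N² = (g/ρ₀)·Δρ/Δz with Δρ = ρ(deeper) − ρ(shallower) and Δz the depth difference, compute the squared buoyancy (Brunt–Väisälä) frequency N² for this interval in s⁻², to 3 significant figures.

Δρ = 1027.09 − 1024.94 = 2.15 kg m⁻³ over Δz = 96 − 69 = 27 m.
N² = (9.8/1025) × (2.15/27) = 7.6134 × 10⁻⁴ s⁻² ≈ 7.61 × 10⁻⁴ s⁻².
Since Δρ > 0 the layer is stably stratified.

7.61 × 10⁻⁴ s⁻²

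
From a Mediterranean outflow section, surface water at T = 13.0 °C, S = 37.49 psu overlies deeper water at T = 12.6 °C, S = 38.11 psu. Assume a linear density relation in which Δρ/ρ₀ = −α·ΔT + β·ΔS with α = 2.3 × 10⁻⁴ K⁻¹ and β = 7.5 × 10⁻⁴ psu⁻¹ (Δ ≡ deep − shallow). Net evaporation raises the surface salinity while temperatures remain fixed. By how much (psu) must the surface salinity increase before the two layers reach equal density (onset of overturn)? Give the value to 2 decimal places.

Neutral buoyancy requires −α(T_deep − T_surf) + β(S_deep − S_surf′) = 0.
S_surf′ = S_deep − (α/β)·ΔT = 38.11 − (2.3 × 10⁻⁴/7.5 × 10⁻⁴)·(-0.4) = 38.2327 psu.
Increase required: 38.2327 − 37.49 = 0.7427 psu.

0.74 psu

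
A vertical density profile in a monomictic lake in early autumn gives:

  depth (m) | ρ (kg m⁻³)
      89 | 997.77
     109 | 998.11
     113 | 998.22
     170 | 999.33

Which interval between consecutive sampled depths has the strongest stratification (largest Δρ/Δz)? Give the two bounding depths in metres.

109–113 m

Compute the density gradient over each adjacent pair:
  89–109 m: Δρ/Δz = 0.34/20 = 0.017 kg m⁻⁴
  109–113 m: Δρ/Δz = 0.11/4 = 0.028 kg m⁻⁴
  113–170 m: Δρ/Δz = 1.11/57 = 0.019 kg m⁻⁴
The largest gradient is in the 109–113 m interval — the pycnocline.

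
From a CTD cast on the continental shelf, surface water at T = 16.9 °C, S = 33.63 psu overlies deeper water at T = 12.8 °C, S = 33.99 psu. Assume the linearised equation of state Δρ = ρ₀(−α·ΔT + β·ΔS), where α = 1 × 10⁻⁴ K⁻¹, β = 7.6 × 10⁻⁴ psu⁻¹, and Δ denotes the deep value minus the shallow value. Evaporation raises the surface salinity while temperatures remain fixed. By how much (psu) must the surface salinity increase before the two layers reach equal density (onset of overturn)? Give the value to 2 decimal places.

0.90 psu

Neutral buoyancy requires −α(T_deep − T_surf) + β(S_deep − S_surf′) = 0.
S_surf′ = S_deep − (α/β)·ΔT = 33.99 − (1 × 10⁻⁴/7.6 × 10⁻⁴)·(-4.1) = 34.5295 psu.
Increase required: 34.5295 − 33.63 = 0.8995 psu.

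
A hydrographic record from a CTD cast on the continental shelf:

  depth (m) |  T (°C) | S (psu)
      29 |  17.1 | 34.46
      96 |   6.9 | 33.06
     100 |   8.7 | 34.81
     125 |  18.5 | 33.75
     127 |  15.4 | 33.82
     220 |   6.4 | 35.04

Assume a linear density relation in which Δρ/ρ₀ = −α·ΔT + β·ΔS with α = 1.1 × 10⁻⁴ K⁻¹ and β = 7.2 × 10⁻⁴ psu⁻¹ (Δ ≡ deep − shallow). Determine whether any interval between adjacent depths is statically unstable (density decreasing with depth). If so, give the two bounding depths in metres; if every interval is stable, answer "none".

Evaluate Δρ/ρ₀ = −αΔT + βΔS across each adjacent pair:
  29–96 m: −αΔT+βΔS = −(1.1 × 10⁻⁴)(-10.2)+(7.2 × 10⁻⁴)(-1.40) = 1.1 × 10⁻⁴ → stable
  96–100 m: −αΔT+βΔS = −(1.1 × 10⁻⁴)(+1.8)+(7.2 × 10⁻⁴)(+1.75) = 1.1 × 10⁻³ → stable
  100–125 m: −αΔT+βΔS = −(1.1 × 10⁻⁴)(+9.8)+(7.2 × 10⁻⁴)(-1.06) = -1.8 × 10⁻³ → UNSTABLE
  125–127 m: −αΔT+βΔS = −(1.1 × 10⁻⁴)(-3.1)+(7.2 × 10⁻⁴)(+0.07) = 3.9 × 10⁻⁴ → stable
  127–220 m: −αΔT+βΔS = −(1.1 × 10⁻⁴)(-9.0)+(7.2 × 10⁻⁴)(+1.22) = 1.9 × 10⁻³ → stable
The 100–125 m interval has Δρ < 0: lighter water underlies denser water.

100–125 m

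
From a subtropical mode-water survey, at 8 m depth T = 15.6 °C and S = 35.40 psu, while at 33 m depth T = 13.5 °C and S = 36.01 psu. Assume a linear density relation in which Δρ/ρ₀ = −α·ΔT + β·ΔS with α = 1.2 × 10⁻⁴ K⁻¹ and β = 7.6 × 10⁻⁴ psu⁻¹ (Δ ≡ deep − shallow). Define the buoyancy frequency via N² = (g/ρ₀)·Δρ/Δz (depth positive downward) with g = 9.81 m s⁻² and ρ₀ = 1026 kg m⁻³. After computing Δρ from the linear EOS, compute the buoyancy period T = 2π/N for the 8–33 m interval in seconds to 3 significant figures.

ΔT = -2.1 K, ΔS = +0.61 psu (deep − shallow).
Δρ/ρ₀ = −αΔT + βΔS = 2.52 × 10⁻⁴ + 4.636 × 10⁻⁴ = 7.156 × 10⁻⁴, so Δρ ≈ 0.7342 kg m⁻³.
N² = (g/ρ₀)·Δρ/Δz = g·(Δρ/ρ₀)/Δz = 9.81 × 7.156 × 10⁻⁴ / 25 = 2.8080 × 10⁻⁴ s⁻².
N = √(2.8080 × 10⁻⁴) = 0.016757 rad s⁻¹ → T = 2π/N = 374.96 s ≈ 375 s.

375 s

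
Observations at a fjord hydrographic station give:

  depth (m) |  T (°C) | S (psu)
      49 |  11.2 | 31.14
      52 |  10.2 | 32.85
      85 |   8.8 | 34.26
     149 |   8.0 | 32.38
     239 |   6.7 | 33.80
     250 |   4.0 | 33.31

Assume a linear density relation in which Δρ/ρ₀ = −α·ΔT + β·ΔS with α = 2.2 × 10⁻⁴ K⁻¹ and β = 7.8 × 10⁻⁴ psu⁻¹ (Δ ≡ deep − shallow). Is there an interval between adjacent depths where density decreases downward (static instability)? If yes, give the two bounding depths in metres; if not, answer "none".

85–149 m

Evaluate Δρ/ρ₀ = −αΔT + βΔS across each adjacent pair:
  49–52 m: −αΔT+βΔS = −(2.2 × 10⁻⁴)(-1.0)+(7.8 × 10⁻⁴)(+1.71) = 1.6 × 10⁻³ → stable
  52–85 m: −αΔT+βΔS = −(2.2 × 10⁻⁴)(-1.4)+(7.8 × 10⁻⁴)(+1.41) = 1.4 × 10⁻³ → stable
  85–149 m: −αΔT+βΔS = −(2.2 × 10⁻⁴)(-0.8)+(7.8 × 10⁻⁴)(-1.88) = -1.3 × 10⁻³ → UNSTABLE
  149–239 m: −αΔT+βΔS = −(2.2 × 10⁻⁴)(-1.3)+(7.8 × 10⁻⁴)(+1.42) = 1.4 × 10⁻³ → stable
  239–250 m: −αΔT+βΔS = −(2.2 × 10⁻⁴)(-2.7)+(7.8 × 10⁻⁴)(-0.49) = 2.1 × 10⁻⁴ → stable
The 85–149 m interval has Δρ < 0: lighter water underlies denser water.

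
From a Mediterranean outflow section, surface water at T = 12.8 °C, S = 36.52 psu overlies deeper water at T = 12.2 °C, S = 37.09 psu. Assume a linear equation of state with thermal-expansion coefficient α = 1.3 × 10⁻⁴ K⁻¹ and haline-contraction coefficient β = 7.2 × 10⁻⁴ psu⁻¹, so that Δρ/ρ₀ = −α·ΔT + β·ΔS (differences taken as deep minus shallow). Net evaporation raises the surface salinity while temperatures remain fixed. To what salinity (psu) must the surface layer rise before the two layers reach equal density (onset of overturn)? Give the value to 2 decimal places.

37.20 psu

Neutral buoyancy requires −α(T_deep − T_surf) + β(S_deep − S_surf′) = 0.
S_surf′ = S_deep − (α/β)·ΔT = 37.09 − (1.3 × 10⁻⁴/7.2 × 10⁻⁴)·(-0.6) = 37.1983 psu.
Increase required: 37.1983 − 36.52 = 0.6783 psu.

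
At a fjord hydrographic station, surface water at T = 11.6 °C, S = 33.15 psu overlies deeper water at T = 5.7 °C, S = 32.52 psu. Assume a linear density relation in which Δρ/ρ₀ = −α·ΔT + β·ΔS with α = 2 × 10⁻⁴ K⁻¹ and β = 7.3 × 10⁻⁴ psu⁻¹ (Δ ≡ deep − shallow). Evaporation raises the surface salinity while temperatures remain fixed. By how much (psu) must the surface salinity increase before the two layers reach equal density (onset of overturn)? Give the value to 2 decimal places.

0.99 psu

Neutral buoyancy requires −α(T_deep − T_surf) + β(S_deep − S_surf′) = 0.
S_surf′ = S_deep − (α/β)·ΔT = 32.52 − (2 × 10⁻⁴/7.3 × 10⁻⁴)·(-5.9) = 34.1364 psu.
Increase required: 34.1364 − 33.15 = 0.9864 psu.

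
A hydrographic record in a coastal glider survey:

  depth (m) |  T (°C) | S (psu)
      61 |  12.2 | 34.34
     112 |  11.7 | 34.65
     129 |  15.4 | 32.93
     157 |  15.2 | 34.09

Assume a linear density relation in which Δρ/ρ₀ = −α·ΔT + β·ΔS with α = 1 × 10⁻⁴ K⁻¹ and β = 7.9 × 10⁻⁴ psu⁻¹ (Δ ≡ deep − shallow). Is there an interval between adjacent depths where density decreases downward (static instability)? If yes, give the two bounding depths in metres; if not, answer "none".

Evaluate Δρ/ρ₀ = −αΔT + βΔS across each adjacent pair:
  61–112 m: −αΔT+βΔS = −(1 × 10⁻⁴)(-0.5)+(7.9 × 10⁻⁴)(+0.31) = 2.9 × 10⁻⁴ → stable
  112–129 m: −αΔT+βΔS = −(1 × 10⁻⁴)(+3.7)+(7.9 × 10⁻⁴)(-1.72) = -1.7 × 10⁻³ → UNSTABLE
  129–157 m: −αΔT+βΔS = −(1 × 10⁻⁴)(-0.2)+(7.9 × 10⁻⁴)(+1.16) = 9.4 × 10⁻⁴ → stable
The 112–129 m interval has Δρ < 0: lighter water underlies denser water.

112–129 m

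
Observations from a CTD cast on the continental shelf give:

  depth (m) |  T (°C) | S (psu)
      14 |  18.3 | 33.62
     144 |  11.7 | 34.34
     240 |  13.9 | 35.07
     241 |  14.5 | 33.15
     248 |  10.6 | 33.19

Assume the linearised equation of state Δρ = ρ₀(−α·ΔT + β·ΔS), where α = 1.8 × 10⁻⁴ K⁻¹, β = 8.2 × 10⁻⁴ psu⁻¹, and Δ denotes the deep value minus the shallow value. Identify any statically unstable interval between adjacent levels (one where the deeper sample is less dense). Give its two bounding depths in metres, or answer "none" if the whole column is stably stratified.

Evaluate Δρ/ρ₀ = −αΔT + βΔS across each adjacent pair:
  14–144 m: −αΔT+βΔS = −(1.8 × 10⁻⁴)(-6.6)+(8.2 × 10⁻⁴)(+0.72) = 1.8 × 10⁻³ → stable
  144–240 m: −αΔT+βΔS = −(1.8 × 10⁻⁴)(+2.2)+(8.2 × 10⁻⁴)(+0.73) = 2.0 × 10⁻⁴ → stable
  240–241 m: −αΔT+βΔS = −(1.8 × 10⁻⁴)(+0.6)+(8.2 × 10⁻⁴)(-1.92) = -1.7 × 10⁻³ → UNSTABLE
  241–248 m: −αΔT+βΔS = −(1.8 × 10⁻⁴)(-3.9)+(8.2 × 10⁻⁴)(+0.04) = 7.3 × 10⁻⁴ → stable
The 240–241 m interval has Δρ < 0: lighter water underlies denser water.

240–241 m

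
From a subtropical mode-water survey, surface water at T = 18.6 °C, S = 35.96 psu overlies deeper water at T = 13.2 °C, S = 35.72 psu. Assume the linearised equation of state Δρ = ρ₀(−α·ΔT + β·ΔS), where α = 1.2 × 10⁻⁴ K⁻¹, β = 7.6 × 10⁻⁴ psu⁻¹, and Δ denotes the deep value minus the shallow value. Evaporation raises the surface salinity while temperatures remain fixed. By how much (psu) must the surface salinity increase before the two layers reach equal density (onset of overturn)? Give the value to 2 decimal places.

0.61 psu

Neutral buoyancy requires −α(T_deep − T_surf) + β(S_deep − S_surf′) = 0.
S_surf′ = S_deep − (α/β)·ΔT = 35.72 − (1.2 × 10⁻⁴/7.6 × 10⁻⁴)·(-5.4) = 36.5726 psu.
Increase required: 36.5726 − 35.96 = 0.6126 psu.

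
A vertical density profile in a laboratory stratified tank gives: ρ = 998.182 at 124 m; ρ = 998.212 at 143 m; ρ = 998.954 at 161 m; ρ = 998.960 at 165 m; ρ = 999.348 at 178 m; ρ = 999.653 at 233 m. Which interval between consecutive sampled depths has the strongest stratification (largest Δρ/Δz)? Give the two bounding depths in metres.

143–161 m

Compute the density gradient over each adjacent pair:
  124–143 m: Δρ/Δz = 0.030/19 = 1.6 × 10⁻³ kg m⁻⁴
  143–161 m: Δρ/Δz = 0.742/18 = 0.041 kg m⁻⁴
  161–165 m: Δρ/Δz = 0.006/4 = 1.5 × 10⁻³ kg m⁻⁴
  165–178 m: Δρ/Δz = 0.388/13 = 0.030 kg m⁻⁴
  178–233 m: Δρ/Δz = 0.305/55 = 5.5 × 10⁻³ kg m⁻⁴
The largest gradient is in the 143–161 m interval — the pycnocline.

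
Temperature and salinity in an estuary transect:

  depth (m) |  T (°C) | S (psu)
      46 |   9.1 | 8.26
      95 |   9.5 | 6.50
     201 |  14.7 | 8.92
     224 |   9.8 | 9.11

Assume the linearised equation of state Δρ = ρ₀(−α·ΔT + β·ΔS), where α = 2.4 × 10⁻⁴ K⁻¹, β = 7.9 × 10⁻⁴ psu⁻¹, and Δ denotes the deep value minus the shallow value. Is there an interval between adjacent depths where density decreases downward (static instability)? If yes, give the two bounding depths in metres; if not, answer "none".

Evaluate Δρ/ρ₀ = −αΔT + βΔS across each adjacent pair:
  46–95 m: −αΔT+βΔS = −(2.4 × 10⁻⁴)(+0.4)+(7.9 × 10⁻⁴)(-1.76) = -1.5 × 10⁻³ → UNSTABLE
  95–201 m: −αΔT+βΔS = −(2.4 × 10⁻⁴)(+5.2)+(7.9 × 10⁻⁴)(+2.42) = 6.6 × 10⁻⁴ → stable
  201–224 m: −αΔT+βΔS = −(2.4 × 10⁻⁴)(-4.9)+(7.9 × 10⁻⁴)(+0.19) = 1.3 × 10⁻³ → stable
The 46–95 m interval has Δρ < 0: lighter water underlies denser water.

46–95 m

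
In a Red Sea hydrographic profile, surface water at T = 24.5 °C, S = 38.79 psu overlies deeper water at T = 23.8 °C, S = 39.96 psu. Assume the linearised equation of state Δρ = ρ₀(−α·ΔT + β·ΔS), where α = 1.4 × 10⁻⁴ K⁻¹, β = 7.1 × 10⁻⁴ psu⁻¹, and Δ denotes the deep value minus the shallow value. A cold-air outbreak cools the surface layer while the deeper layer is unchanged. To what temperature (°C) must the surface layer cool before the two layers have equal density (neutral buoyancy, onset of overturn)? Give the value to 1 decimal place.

Neutral buoyancy requires Δρ = 0, i.e. −α(T_deep − T_surf′) + β(S_deep − S_surf) = 0.
T_surf′ = T_deep − (β/α)·ΔS = 23.8 − (7.1 × 10⁻⁴/1.4 × 10⁻⁴)·(+1.17) = 17.866 °C.
Cooling required: 24.5 − (17.866) = 6.634 °C.

17.9 °C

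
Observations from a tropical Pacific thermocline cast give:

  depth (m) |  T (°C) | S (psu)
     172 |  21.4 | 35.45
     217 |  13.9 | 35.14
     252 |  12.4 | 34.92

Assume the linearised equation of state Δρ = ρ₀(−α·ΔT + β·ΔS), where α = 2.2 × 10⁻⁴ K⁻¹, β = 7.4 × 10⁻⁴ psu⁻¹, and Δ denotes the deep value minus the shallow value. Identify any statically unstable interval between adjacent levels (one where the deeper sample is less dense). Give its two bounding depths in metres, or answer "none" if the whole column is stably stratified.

none

Evaluate Δρ/ρ₀ = −αΔT + βΔS across each adjacent pair:
  172–217 m: −αΔT+βΔS = −(2.2 × 10⁻⁴)(-7.5)+(7.4 × 10⁻⁴)(-0.31) = 1.4 × 10⁻³ → stable
  217–252 m: −αΔT+βΔS = −(2.2 × 10⁻⁴)(-1.5)+(7.4 × 10⁻⁴)(-0.22) = 1.7 × 10⁻⁴ → stable
Every interval has Δρ > 0: the column is stably stratified throughout.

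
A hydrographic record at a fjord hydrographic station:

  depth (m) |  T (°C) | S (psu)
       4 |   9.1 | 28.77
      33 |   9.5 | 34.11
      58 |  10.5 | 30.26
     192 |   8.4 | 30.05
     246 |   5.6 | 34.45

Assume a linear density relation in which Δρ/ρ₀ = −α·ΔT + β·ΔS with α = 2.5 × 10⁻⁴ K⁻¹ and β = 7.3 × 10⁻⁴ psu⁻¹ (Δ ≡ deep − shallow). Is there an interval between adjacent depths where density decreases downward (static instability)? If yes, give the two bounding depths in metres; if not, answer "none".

Evaluate Δρ/ρ₀ = −αΔT + βΔS across each adjacent pair:
  4–33 m: −αΔT+βΔS = −(2.5 × 10⁻⁴)(+0.4)+(7.3 × 10⁻⁴)(+5.34) = 3.8 × 10⁻³ → stable
  33–58 m: −αΔT+βΔS = −(2.5 × 10⁻⁴)(+1.0)+(7.3 × 10⁻⁴)(-3.85) = -3.1 × 10⁻³ → UNSTABLE
  58–192 m: −αΔT+βΔS = −(2.5 × 10⁻⁴)(-2.1)+(7.3 × 10⁻⁴)(-0.21) = 3.7 × 10⁻⁴ → stable
  192–246 m: −αΔT+βΔS = −(2.5 × 10⁻⁴)(-2.8)+(7.3 × 10⁻⁴)(+4.40) = 3.9 × 10⁻³ → stable
The 33–58 m interval has Δρ < 0: lighter water underlies denser water.

33–58 m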